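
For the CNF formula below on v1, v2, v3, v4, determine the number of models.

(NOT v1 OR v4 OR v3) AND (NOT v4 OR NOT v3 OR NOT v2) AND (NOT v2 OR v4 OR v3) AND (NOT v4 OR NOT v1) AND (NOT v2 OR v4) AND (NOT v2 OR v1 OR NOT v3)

There are 2^4 = 16 truth assignments over (v1, v2, v3, v4).
Check each against the 6 clauses (columns in the order v1, v2, v3, v4):
  F F F F  ✓ satisfies all
  F F F T  ✓ satisfies all
  F F T F  ✓ satisfies all
  F F T T  ✓ satisfies all
  F T F F  ✗ fails (NOT v2 OR v4 OR v3)
  F T F T  ✓ satisfies all
  F T T F  ✗ fails (NOT v2 OR v4)
  F T T T  ✗ fails (NOT v4 OR NOT v3 OR NOT v2)
  T F F F  ✗ fails (NOT v1 OR v4 OR v3)
  T F F T  ✗ fails (NOT v4 OR NOT v1)
  T F T F  ✓ satisfies all
  T F T T  ✗ fails (NOT v4 OR NOT v1)
  T T F F  ✗ fails (NOT v1 OR v4 OR v3)
  T T F T  ✗ fails (NOT v4 OR NOT v1)
  T T T F  ✗ fails (NOT v2 OR v4)
  T T T T  ✗ fails (NOT v4 OR NOT v3 OR NOT v2)
6 of the 16 rows are models.

6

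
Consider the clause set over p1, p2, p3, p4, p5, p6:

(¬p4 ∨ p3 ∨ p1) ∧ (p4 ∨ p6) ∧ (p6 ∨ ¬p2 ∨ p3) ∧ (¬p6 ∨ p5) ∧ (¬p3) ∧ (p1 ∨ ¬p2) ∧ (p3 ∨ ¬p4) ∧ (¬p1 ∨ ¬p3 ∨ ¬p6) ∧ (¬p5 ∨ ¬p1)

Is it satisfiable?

Yes

Unit clause (¬p3) forces p3 = False.
Unit clause (¬p4) forces p4 = False.
Unit clause (p6) forces p6 = True.
Unit clause (p5) forces p5 = True.
Unit clause (¬p1) forces p1 = False.
Unit clause (¬p2) forces p2 = False.
All clauses are satisfied.
A satisfying assignment: p1=False, p2=False, p3=False, p4=False, p5=True, p6=True.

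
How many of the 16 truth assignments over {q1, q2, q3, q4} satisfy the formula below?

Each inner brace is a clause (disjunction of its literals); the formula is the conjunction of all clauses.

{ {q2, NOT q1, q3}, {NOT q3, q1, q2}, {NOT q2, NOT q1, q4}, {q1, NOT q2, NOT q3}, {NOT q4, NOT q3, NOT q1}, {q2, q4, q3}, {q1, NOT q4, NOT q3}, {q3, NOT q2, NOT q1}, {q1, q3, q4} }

There are 2^4 = 16 truth assignments over (q1, q2, q3, q4).
Check each against the 9 clauses (columns in the order q1, q2, q3, q4):
  F F F F  ✗ fails (q2 OR q4 OR q3)
  F F F T  ✓ satisfies all
  F F T F  ✗ fails (NOT q3 OR q1 OR q2)
  F F T T  ✗ fails (NOT q3 OR q1 OR q2)
  F T F F  ✗ fails (q1 OR q3 OR q4)
  F T F T  ✓ satisfies all
  F T T F  ✗ fails (q1 OR NOT q2 OR NOT q3)
  F T T T  ✗ fails (q1 OR NOT q2 OR NOT q3)
  T F F F  ✗ fails (q2 OR NOT q1 OR q3)
  T F F T  ✗ fails (q2 OR NOT q1 OR q3)
  T F T F  ✓ satisfies all
  T F T T  ✗ fails (NOT q4 OR NOT q3 OR NOT q1)
  T T F F  ✗ fails (NOT q2 OR NOT q1 OR q4)
  T T F T  ✗ fails (q3 OR NOT q2 OR NOT q1)
  T T T F  ✗ fails (NOT q2 OR NOT q1 OR q4)
  T T T T  ✗ fails (NOT q4 OR NOT q3 OR NOT q1)
3 of the 16 rows are models.

3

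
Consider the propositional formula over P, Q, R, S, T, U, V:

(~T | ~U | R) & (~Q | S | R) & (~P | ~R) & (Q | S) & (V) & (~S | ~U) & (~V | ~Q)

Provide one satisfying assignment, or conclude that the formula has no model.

The clause (V) is unit, so V = 1.
The clause (~Q) is unit, so Q = 0.
The clause (S) is unit, so S = 1.
The clause (~U) is unit, so U = 0.
Case P = 1:
The clause (~R) is unit, so R = 0.
Every clause is now satisfied; T is unconstrained.

P ↦ 1; Q ↦ 0; R ↦ 0; S ↦ 1; T ↦ 0; U ↦ 0; V ↦ 1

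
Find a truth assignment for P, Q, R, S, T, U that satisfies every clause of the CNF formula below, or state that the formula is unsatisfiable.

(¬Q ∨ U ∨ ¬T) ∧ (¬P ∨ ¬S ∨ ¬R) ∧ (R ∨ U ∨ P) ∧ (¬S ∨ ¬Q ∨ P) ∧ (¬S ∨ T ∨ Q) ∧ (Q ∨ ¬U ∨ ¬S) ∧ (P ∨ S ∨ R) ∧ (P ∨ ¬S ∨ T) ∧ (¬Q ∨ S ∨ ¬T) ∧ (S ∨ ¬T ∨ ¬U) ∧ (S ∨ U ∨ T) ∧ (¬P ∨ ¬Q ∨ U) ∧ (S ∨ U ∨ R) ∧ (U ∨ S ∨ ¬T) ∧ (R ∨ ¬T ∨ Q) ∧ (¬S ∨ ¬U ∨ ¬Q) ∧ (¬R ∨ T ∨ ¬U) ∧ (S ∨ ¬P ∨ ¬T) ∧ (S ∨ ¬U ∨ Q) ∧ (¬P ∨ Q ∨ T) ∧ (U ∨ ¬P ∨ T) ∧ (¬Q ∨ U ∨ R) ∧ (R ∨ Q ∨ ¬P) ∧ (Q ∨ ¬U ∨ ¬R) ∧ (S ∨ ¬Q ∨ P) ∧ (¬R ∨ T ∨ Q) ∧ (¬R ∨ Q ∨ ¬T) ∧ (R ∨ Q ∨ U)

Branch on Q: set Q = True.
Branch on U: set U = True.
From the singleton clause (¬S), S = False.
From the singleton clause (¬T), T = False.
From the singleton clause (¬R), R = False.
From the singleton clause (P), P = True.
Every clause now holds.

P: True; Q: True; R: False; S: False; T: False; U: True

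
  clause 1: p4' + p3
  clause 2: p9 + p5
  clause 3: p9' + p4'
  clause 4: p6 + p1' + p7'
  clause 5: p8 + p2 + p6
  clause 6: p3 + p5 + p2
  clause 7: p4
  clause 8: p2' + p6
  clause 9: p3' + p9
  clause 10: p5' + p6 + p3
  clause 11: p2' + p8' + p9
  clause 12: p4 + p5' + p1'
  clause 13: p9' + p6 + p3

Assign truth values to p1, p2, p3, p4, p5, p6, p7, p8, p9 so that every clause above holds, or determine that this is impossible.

UNSATISFIABLE

Unit clause (p4) forces p4 = 1.
Unit clause (p3) forces p3 = 1.
Unit clause (p9') forces p9 = 0.
Now (p9) is unsatisfied and unit — conflict.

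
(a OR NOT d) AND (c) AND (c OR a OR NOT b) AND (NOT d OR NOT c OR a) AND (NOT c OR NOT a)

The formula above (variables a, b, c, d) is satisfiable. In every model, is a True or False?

False

Suppose a = true.
(c) alone gives c = true.
But (NOT c) is also a unit clause — contradiction.
So every satisfying assignment has a = False.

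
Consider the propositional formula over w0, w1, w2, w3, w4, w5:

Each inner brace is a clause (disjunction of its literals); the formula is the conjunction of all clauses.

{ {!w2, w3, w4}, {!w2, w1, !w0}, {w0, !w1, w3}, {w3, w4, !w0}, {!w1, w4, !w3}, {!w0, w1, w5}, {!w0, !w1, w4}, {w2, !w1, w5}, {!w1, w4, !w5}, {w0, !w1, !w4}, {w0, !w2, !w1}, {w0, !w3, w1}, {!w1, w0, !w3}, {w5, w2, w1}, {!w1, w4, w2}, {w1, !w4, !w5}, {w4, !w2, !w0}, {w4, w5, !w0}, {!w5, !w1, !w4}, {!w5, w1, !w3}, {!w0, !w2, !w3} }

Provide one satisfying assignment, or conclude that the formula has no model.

Branch on w2: set w2 = true.
Branch on w3: set w3 = false.
Unit clause (w4) forces w4 = true.
Branch on w1: set w1 = true.
Unit clause (w0) forces w0 = true.
Unit clause (!w5) forces w5 = false.
All clauses are satisfied.

w0 ↦ true,  w1 ↦ true,  w2 ↦ true,  w3 ↦ false,  w4 ↦ true,  w5 ↦ false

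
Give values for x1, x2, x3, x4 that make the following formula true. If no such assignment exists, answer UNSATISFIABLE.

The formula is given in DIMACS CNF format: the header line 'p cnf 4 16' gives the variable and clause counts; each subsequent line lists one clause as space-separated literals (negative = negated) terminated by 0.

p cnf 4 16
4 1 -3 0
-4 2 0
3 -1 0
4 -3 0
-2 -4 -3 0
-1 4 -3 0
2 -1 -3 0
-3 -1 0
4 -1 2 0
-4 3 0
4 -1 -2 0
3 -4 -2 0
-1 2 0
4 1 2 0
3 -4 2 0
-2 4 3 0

Suppose x4 = False.
The clause (¬x3) is unit, so x3 = False.
The clause (¬x1) is unit, so x1 = False.
The clause (x2) is unit, so x2 = True.
That conflicts with the unit clause (¬x2).
Backtrack on x4: now try x4 = True.
The clause (x2) is unit, so x2 = True.
The clause (¬x3) is unit, so x3 = False.
That conflicts with the unit clause (x3).
Either choice for x4 ends in contradiction.

UNSATISFIABLE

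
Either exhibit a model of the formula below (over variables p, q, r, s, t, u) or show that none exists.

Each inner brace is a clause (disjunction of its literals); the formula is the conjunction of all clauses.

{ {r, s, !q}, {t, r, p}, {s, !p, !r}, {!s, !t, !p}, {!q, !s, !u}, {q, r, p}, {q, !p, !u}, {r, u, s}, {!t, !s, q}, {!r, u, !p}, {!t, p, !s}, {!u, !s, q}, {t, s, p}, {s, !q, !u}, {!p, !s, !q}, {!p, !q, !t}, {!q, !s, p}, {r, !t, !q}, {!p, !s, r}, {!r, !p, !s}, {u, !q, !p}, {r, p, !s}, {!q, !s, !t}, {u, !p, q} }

p: false; q: false; r: true; s: true; t: false; u: false

Case r = true:
Case s = true:
The clause (!p) is unit, so p = false.
The clause (!t) is unit, so t = false.
The clause (!q) is unit, so q = false.
The clause (!u) is unit, so u = false.
This assignment satisfies each clause.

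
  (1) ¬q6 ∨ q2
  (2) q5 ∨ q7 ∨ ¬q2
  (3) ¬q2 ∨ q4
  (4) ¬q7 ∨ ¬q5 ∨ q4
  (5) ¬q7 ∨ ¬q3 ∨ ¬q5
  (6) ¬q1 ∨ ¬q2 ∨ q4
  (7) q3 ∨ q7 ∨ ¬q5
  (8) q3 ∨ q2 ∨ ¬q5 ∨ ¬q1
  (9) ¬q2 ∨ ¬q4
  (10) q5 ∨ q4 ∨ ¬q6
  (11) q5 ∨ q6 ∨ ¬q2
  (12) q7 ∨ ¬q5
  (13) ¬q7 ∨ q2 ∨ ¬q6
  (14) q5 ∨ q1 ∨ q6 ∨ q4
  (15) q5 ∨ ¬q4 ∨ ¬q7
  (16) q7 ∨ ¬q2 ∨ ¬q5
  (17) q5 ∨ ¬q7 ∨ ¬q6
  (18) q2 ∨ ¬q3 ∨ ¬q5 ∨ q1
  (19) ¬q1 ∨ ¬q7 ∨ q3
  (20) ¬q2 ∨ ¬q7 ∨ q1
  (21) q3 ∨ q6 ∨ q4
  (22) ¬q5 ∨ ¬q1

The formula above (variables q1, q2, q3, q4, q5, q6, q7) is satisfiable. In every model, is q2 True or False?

False

Suppose q2 = True.
(q4) alone gives q4 = True.
Now (¬q4) is unsatisfied and unit — conflict.
So every satisfying assignment has q2 = False.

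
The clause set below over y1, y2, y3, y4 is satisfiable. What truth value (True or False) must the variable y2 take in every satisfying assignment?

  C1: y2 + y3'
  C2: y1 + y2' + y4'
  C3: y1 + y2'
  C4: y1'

False

Suppose y2 = 1.
From the singleton clause (y1), y1 = 1.
That conflicts with the unit clause (y1').
So every satisfying assignment has y2 = False.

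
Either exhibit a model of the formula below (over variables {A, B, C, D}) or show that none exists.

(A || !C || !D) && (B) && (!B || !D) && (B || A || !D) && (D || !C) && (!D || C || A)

Unit clause (B) forces B = true.
Unit clause (!D) forces D = false.
Unit clause (!C) forces C = false.
No clause remains; A is free.

A: false; B: true; C: false; D: false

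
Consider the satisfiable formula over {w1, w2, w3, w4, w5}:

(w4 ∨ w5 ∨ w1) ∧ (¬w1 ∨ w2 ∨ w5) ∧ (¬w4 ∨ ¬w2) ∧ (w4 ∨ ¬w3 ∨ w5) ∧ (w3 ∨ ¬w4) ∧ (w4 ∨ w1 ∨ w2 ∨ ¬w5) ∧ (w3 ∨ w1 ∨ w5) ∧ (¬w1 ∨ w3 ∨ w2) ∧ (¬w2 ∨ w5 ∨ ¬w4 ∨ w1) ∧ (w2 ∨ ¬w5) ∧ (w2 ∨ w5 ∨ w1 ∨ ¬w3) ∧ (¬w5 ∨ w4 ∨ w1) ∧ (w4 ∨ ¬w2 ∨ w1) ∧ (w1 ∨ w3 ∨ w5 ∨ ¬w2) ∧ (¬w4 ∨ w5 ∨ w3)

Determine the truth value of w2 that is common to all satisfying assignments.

True

Suppose w2 = False.
From the singleton clause (¬w5), w5 = False.
From the singleton clause (¬w1), w1 = False.
From the singleton clause (w4), w4 = True.
From the singleton clause (w3), w3 = True.
That conflicts with the unit clause (¬w3).
So every satisfying assignment has w2 = True.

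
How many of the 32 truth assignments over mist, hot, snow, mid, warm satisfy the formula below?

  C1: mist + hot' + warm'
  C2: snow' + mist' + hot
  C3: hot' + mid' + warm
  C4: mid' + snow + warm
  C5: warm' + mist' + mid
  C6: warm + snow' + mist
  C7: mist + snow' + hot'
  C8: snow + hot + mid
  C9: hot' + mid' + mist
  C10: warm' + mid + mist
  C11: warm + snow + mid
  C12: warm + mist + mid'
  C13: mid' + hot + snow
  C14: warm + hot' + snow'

3

There are 2^5 = 32 truth assignments over (mist, hot, snow, mid, warm).
Split on warm. With warm = 1, the clauses containing warm are satisfied and warm' drops from the rest; 3 of the 2^4 = 16 assignments to the other variables satisfy what remains.
With warm = 0, by the same count on the reduced clause set, 0 assignments work.
(One model: mist=F, hot=F, snow=T, mid=T, warm=T.)
Total: 3 + 0 = 3.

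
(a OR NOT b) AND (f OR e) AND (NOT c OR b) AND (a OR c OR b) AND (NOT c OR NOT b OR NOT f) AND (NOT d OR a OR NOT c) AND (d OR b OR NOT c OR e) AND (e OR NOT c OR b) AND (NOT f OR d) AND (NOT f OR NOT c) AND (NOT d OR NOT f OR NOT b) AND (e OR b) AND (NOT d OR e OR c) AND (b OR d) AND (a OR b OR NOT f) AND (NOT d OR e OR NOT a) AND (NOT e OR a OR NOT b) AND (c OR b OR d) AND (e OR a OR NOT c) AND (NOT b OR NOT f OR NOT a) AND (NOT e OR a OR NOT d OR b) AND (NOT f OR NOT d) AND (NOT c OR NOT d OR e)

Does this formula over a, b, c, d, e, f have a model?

Satisfiable

Suppose a = true.
Suppose f = false.
(e) alone gives e = true.
Suppose c = true.
(b) alone gives b = true.
Every clause is now satisfied; d is unconstrained.
A satisfying assignment: a=true; b=true; c=true; d=true; e=true; f=false.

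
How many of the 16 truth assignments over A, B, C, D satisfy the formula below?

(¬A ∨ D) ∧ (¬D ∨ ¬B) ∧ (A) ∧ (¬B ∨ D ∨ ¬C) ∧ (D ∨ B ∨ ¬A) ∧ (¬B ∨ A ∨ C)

There are 2^4 = 16 truth assignments over (A, B, C, D).
Check each against the 6 clauses (columns in the order A, B, C, D):
  F F F F  ✗ fails (A)
  F F F T  ✗ fails (A)
  F F T F  ✗ fails (A)
  F F T T  ✗ fails (A)
  F T F F  ✗ fails (A)
  F T F T  ✗ fails (¬D ∨ ¬B)
  F T T F  ✗ fails (A)
  F T T T  ✗ fails (¬D ∨ ¬B)
  T F F F  ✗ fails (¬A ∨ D)
  T F F T  ✓ satisfies all
  T F T F  ✗ fails (¬A ∨ D)
  T F T T  ✓ satisfies all
  T T F F  ✗ fails (¬A ∨ D)
  T T F T  ✗ fails (¬D ∨ ¬B)
  T T T F  ✗ fails (¬A ∨ D)
  T T T T  ✗ fails (¬D ∨ ¬B)
2 of the 16 rows are models.

2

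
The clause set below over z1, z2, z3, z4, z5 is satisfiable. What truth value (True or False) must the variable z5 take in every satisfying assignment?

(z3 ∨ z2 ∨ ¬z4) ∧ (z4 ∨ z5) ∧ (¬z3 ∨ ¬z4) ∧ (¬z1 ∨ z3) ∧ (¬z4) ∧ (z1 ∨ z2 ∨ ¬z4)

Suppose z5 = False.
The clause (z4) is unit, so z4 = True.
But (¬z4) is also a unit clause — contradiction.
So every satisfying assignment has z5 = True.

True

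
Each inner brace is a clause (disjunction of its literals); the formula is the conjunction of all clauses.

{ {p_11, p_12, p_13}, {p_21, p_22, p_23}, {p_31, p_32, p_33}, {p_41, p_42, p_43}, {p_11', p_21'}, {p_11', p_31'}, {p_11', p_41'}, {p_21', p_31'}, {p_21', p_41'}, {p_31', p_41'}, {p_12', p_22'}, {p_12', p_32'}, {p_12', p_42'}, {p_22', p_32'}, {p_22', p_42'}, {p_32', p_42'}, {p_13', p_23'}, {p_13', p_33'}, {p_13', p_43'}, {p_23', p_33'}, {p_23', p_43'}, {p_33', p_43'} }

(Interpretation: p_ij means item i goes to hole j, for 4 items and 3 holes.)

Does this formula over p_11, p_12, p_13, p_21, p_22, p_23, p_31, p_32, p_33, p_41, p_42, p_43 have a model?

Suppose p_11 = 0.
Suppose p_12 = 1.
From the singleton clause (p_22'), p_22 = 0.
From the singleton clause (p_32'), p_32 = 0.
From the singleton clause (p_42'), p_42 = 0.
Suppose p_21 = 1.
From the singleton clause (p_31'), p_31 = 0.
From the singleton clause (p_33), p_33 = 1.
From the singleton clause (p_41'), p_41 = 0.
From the singleton clause (p_43), p_43 = 1.
But (p_43') is also a unit clause — contradiction.
Backtrack on p_21: now try p_21 = 0.
From the singleton clause (p_23), p_23 = 1.
From the singleton clause (p_13'), p_13 = 0.
From the singleton clause (p_33'), p_33 = 0.
From the singleton clause (p_31), p_31 = 1.
From the singleton clause (p_41'), p_41 = 0.
From the singleton clause (p_43), p_43 = 1.
But (p_43') is also a unit clause — contradiction.
Neither p_21 = 1 nor p_21 = 0 works.
Backtrack on p_12: now try p_12 = 0.
From the singleton clause (p_13), p_13 = 1.
From the singleton clause (p_23'), p_23 = 0.
From the singleton clause (p_33'), p_33 = 0.
From the singleton clause (p_43'), p_43 = 0.
Suppose p_21 = 1.
From the singleton clause (p_31'), p_31 = 0.
From the singleton clause (p_32), p_32 = 1.
From the singleton clause (p_41'), p_41 = 0.
From the singleton clause (p_42), p_42 = 1.
But (p_42') is also a unit clause — contradiction.
Backtrack on p_21: now try p_21 = 0.
From the singleton clause (p_22), p_22 = 1.
From the singleton clause (p_32'), p_32 = 0.
From the singleton clause (p_31), p_31 = 1.
From the singleton clause (p_41'), p_41 = 0.
From the singleton clause (p_42), p_42 = 1.
But (p_42') is also a unit clause — contradiction.
Neither p_21 = 1 nor p_21 = 0 works.
Neither p_12 = 1 nor p_12 = 0 works.
Backtrack on p_11: now try p_11 = 1.
From the singleton clause (p_21'), p_21 = 0.
From the singleton clause (p_31'), p_31 = 0.
From the singleton clause (p_41'), p_41 = 0.
Suppose p_22 = 1.
From the singleton clause (p_12'), p_12 = 0.
From the singleton clause (p_32'), p_32 = 0.
From the singleton clause (p_33), p_33 = 1.
From the singleton clause (p_42'), p_42 = 0.
From the singleton clause (p_43), p_43 = 1.
But (p_43') is also a unit clause — contradiction.
Backtrack on p_22: now try p_22 = 0.
From the singleton clause (p_23), p_23 = 1.
From the singleton clause (p_13'), p_13 = 0.
From the singleton clause (p_33'), p_33 = 0.
From the singleton clause (p_32), p_32 = 1.
From the singleton clause (p_12'), p_12 = 0.
From the singleton clause (p_42'), p_42 = 0.
From the singleton clause (p_43), p_43 = 1.
But (p_43') is also a unit clause — contradiction.
Neither p_22 = 1 nor p_22 = 0 works.
Neither p_11 = 1 nor p_11 = 0 works.
No assignment satisfies every clause.

No, unsatisfiable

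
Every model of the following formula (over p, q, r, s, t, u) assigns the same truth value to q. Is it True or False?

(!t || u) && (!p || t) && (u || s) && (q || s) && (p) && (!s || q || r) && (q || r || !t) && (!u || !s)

True

Suppose q = false.
(s) alone gives s = true.
(p) alone gives p = true.
(t) alone gives t = true.
(u) alone gives u = true.
That conflicts with the unit clause (!u).
So every satisfying assignment has q = True.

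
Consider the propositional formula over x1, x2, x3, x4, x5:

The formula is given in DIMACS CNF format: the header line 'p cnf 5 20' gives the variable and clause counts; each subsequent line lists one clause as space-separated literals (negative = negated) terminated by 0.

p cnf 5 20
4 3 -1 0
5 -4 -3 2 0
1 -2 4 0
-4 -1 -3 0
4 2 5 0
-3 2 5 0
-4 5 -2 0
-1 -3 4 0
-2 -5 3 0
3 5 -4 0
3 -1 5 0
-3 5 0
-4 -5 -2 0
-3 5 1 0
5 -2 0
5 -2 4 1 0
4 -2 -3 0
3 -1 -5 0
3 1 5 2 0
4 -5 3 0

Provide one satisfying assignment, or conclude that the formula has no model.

Branch on x3: set x3 = False.
Branch on x4: set x4 = True.
From the singleton clause (x5), x5 = True.
From the singleton clause (¬x2), x2 = False.
From the singleton clause (¬x1), x1 = False.
All clauses are satisfied.

x1 ↦ False,  x2 ↦ False,  x3 ↦ False,  x4 ↦ True,  x5 ↦ True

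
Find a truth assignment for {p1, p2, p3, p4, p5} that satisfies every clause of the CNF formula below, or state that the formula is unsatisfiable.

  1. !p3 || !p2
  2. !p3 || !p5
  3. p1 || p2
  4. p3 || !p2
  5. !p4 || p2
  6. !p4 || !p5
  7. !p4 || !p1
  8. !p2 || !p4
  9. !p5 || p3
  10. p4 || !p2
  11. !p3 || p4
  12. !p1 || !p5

Case p3 = false:
(!p2) alone gives p2 = false.
(p1) alone gives p1 = true.
(!p4) alone gives p4 = false.
(!p5) alone gives p5 = false.
All clauses are satisfied.

p1 ↦ true; p2 ↦ false; p3 ↦ false; p4 ↦ false; p5 ↦ false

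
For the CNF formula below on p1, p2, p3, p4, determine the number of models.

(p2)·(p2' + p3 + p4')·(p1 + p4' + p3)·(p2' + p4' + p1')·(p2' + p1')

3

There are 2^4 = 16 truth assignments over (p1, p2, p3, p4).
Split on p4. With p4 = 1, the clauses containing p4 are satisfied and p4' drops from the rest; 1 of the 2^3 = 8 assignments to the other variables satisfy what remains.
With p4 = 0, by the same count on the reduced clause set, 2 assignments work.
(One model: p1=F, p2=T, p3=F, p4=F.)
Total: 1 + 2 = 3.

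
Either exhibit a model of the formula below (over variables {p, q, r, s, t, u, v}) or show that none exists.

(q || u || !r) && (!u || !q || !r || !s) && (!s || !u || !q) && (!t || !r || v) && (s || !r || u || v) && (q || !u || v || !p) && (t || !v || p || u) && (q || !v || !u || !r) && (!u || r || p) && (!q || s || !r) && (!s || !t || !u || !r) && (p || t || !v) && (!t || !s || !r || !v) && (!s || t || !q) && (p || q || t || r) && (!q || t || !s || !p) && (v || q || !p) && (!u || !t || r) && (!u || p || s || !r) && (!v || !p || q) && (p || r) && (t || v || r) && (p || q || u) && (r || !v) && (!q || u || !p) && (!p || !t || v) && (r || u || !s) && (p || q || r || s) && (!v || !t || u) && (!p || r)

p: false, q: false, r: true, s: true, t: false, u: true, v: false

Case p = false:
From the singleton clause (r), r = true.
Case q = false:
From the singleton clause (u), u = true.
From the singleton clause (!v), v = false.
From the singleton clause (!t), t = false.
From the singleton clause (s), s = true.
This assignment satisfies each clause.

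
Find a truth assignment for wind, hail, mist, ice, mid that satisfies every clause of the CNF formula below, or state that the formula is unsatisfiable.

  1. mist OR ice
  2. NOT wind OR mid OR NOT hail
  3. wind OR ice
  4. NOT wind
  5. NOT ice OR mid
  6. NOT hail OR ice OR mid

wind: false,  hail: true,  mist: true,  ice: true,  mid: true

(NOT wind) alone gives wind = false.
(ice) alone gives ice = true.
(mid) alone gives mid = true.
All clauses hold; hail, mist can take either value.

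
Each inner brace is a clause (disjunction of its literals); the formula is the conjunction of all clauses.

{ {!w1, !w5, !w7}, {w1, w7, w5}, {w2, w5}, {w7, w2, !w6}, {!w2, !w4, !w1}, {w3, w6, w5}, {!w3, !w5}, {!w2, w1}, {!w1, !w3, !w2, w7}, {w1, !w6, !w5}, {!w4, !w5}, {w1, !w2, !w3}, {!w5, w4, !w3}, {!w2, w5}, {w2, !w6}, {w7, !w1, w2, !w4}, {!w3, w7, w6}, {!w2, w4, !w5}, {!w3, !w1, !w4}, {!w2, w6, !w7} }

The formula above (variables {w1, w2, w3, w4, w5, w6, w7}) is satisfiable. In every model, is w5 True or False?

True

Suppose w5 = false.
The clause (w2) is unit, so w2 = true.
But (!w2) is also a unit clause — contradiction.
So every satisfying assignment has w5 = True.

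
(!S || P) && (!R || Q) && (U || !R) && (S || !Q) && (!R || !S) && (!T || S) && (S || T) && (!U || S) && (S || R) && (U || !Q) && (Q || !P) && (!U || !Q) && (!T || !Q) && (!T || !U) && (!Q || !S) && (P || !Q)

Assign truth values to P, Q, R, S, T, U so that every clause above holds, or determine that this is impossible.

UNSATISFIABLE

Try S = false.
From the singleton clause (!Q), Q = false.
From the singleton clause (!R), R = false.
Now (R) is unsatisfied and unit — conflict.
Backtrack on S: now try S = true.
From the singleton clause (P), P = true.
From the singleton clause (!R), R = false.
From the singleton clause (Q), Q = true.
Now (!Q) is unsatisfied and unit — conflict.
Either choice for S ends in contradiction.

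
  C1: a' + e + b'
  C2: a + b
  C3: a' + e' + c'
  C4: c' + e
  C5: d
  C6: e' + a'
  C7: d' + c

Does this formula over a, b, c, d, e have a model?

(d) alone gives d = 1.
(c) alone gives c = 1.
(e) alone gives e = 1.
(a') alone gives a = 0.
(b) alone gives b = 1.
This assignment satisfies each clause.
A satisfying assignment: a ↦ 0, b ↦ 1, c ↦ 1, d ↦ 1, e ↦ 1.

Satisfiable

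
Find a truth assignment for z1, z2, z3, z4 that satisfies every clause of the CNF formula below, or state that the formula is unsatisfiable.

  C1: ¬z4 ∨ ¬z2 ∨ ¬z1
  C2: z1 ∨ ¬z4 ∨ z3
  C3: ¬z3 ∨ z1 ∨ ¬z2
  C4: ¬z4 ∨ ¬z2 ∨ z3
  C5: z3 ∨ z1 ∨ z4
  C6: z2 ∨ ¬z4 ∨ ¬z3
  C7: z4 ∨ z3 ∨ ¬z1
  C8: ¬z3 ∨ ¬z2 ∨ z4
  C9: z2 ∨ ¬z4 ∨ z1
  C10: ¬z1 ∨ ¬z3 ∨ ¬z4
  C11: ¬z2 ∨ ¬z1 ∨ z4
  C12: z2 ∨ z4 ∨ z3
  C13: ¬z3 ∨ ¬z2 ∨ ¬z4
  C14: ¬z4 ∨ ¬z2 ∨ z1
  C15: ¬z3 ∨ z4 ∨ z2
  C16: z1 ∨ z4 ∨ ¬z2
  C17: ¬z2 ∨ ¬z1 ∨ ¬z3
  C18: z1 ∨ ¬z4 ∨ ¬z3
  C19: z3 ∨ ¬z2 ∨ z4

Case z4 = True:
Case z2 = False:
Unit clause (¬z3) forces z3 = False.
Unit clause (z1) forces z1 = True.
This assignment satisfies each clause.

z1=True; z2=False; z3=False; z4=True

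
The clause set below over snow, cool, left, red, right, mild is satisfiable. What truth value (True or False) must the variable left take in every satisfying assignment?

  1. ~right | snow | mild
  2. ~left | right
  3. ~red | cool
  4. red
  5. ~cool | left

Suppose left = 0.
(red) alone gives red = 1.
(cool) alone gives cool = 1.
That conflicts with the unit clause (~cool).
So every satisfying assignment has left = True.

True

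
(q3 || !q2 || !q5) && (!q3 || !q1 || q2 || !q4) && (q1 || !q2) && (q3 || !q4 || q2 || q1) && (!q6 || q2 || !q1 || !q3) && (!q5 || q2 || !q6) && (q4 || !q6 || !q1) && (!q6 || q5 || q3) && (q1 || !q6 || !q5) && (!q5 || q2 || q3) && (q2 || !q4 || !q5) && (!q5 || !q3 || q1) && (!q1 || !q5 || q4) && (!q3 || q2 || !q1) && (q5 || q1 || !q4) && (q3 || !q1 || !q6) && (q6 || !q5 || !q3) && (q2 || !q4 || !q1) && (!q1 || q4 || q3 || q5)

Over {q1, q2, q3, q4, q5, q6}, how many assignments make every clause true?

8

There are 2^6 = 64 truth assignments over (q1, q2, q3, q4, q5, q6).
Split on q1. With q1 = true, the clauses containing q1 are satisfied and !q1 drops from the rest; 5 of the 2^5 = 32 assignments to the other variables satisfy what remains.
With q1 = false, by the same count on the reduced clause set, 3 assignments work.
Total: 5 + 3 = 8.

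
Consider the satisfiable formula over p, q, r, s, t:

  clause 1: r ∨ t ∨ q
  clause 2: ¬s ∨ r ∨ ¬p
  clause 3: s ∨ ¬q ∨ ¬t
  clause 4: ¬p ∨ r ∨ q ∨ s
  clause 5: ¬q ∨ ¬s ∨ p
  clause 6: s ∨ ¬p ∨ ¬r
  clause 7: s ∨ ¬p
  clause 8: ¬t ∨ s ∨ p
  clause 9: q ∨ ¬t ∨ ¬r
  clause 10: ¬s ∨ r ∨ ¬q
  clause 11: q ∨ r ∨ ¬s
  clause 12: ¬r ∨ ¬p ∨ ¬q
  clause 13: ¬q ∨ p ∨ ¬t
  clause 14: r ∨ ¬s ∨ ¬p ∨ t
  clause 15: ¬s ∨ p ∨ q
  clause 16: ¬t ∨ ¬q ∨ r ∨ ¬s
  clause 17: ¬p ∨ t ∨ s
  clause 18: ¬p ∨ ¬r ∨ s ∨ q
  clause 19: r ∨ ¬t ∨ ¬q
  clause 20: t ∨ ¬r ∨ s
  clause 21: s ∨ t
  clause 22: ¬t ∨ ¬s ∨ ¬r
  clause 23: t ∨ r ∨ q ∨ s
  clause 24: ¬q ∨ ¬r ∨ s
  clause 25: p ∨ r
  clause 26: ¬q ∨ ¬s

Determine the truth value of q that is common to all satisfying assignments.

False

Suppose q = True.
From the singleton clause (¬s), s = False.
From the singleton clause (¬t), t = False.
Now (t) is unsatisfied and unit — conflict.
So every satisfying assignment has q = False.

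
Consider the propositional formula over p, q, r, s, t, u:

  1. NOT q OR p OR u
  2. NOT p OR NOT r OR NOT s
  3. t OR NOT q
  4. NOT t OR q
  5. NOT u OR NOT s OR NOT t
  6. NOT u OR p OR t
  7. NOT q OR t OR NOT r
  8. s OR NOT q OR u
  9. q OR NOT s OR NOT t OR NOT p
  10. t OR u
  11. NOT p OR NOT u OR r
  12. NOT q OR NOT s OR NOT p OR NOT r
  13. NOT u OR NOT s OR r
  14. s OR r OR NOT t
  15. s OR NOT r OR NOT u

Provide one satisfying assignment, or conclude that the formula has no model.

p=true; q=true; r=false; s=true; t=true; u=false

Case t = true:
Unit clause (q) forces q = true.
Case p = true:
Case r = false:
Unit clause (NOT u) forces u = false.
Unit clause (s) forces s = true.
Every clause now holds.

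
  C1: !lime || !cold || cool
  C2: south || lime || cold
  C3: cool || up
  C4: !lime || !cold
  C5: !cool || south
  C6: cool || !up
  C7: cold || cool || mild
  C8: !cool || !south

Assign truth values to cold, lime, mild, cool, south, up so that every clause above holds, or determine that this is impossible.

Try cool = true.
The clause (south) is unit, so south = true.
That conflicts with the unit clause (!south).
Backtrack on cool: now try cool = false.
The clause (up) is unit, so up = true.
That conflicts with the unit clause (!up).
Neither cool = true nor cool = false works.

UNSATISFIABLE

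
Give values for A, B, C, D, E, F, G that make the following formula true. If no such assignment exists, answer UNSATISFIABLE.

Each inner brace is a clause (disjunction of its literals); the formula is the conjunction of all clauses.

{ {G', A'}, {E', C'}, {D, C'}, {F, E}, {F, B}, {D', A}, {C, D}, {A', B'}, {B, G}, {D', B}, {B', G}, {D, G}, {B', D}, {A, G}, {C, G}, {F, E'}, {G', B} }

UNSATISFIABLE

Branch on G: set G = 0.
(B) alone gives B = 1.
Now (B') is unsatisfied and unit — conflict.
That branch fails; take G = 1 instead.
(A') alone gives A = 0.
(D') alone gives D = 0.
(C') alone gives C = 0.
Now (C) is unsatisfied and unit — conflict.
Both values of G lead to a conflict.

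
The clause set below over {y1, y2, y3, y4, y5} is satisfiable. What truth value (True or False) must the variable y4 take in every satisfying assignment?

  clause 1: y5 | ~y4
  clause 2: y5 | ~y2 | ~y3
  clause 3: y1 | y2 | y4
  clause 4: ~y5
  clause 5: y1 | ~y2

Suppose y4 = 1.
(y5) alone gives y5 = 1.
That conflicts with the unit clause (~y5).
So every satisfying assignment has y4 = False.

False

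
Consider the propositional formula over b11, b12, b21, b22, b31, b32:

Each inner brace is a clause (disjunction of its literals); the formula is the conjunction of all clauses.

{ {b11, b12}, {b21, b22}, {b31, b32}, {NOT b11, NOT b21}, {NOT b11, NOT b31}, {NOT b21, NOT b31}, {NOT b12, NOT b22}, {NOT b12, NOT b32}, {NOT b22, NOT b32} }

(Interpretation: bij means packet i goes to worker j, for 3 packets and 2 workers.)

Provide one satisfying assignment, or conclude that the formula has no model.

UNSATISFIABLE

Try b11 = true.
(NOT b21) alone gives b21 = false.
(b22) alone gives b22 = true.
(NOT b31) alone gives b31 = false.
(b32) alone gives b32 = true.
But (NOT b32) is also a unit clause — contradiction.
That branch fails; take b11 = false instead.
(b12) alone gives b12 = true.
(NOT b22) alone gives b22 = false.
(b21) alone gives b21 = true.
(NOT b31) alone gives b31 = false.
(b32) alone gives b32 = true.
But (NOT b32) is also a unit clause — contradiction.
Neither b11 = true nor b11 = false works.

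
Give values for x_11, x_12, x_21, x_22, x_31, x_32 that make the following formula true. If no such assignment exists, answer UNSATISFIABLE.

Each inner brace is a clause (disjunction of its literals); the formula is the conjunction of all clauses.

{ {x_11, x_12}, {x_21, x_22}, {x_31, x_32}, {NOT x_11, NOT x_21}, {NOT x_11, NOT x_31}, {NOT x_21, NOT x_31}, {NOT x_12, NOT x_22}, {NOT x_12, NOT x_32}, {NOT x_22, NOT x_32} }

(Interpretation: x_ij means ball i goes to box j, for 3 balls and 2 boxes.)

UNSATISFIABLE

Suppose x_11 = true.
Unit clause (NOT x_21) forces x_21 = false.
Unit clause (x_22) forces x_22 = true.
Unit clause (NOT x_31) forces x_31 = false.
Unit clause (x_32) forces x_32 = true.
That conflicts with the unit clause (NOT x_32).
That branch fails; take x_11 = false instead.
Unit clause (x_12) forces x_12 = true.
Unit clause (NOT x_22) forces x_22 = false.
Unit clause (x_21) forces x_21 = true.
Unit clause (NOT x_31) forces x_31 = false.
Unit clause (x_32) forces x_32 = true.
That conflicts with the unit clause (NOT x_32).
Neither x_11 = true nor x_11 = false works.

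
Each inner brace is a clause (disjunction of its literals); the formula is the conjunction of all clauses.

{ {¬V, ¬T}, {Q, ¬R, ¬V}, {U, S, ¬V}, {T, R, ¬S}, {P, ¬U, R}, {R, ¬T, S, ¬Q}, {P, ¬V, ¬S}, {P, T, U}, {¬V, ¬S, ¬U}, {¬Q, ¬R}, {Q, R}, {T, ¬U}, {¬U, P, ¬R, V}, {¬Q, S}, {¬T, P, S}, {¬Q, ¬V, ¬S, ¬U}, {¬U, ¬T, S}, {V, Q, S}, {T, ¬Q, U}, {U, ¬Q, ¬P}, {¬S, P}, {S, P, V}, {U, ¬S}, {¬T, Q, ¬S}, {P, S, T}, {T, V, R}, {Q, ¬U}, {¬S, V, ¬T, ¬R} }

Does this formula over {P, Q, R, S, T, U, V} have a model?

Yes, satisfiable

Case V = False:
Case Q = True:
(¬R) alone gives R = False.
(S) alone gives S = True.
(T) alone gives T = True.
(P) alone gives P = True.
(U) alone gives U = True.
All clauses are satisfied.
A satisfying assignment: P=True, Q=True, R=False, S=True, T=True, U=True, V=False.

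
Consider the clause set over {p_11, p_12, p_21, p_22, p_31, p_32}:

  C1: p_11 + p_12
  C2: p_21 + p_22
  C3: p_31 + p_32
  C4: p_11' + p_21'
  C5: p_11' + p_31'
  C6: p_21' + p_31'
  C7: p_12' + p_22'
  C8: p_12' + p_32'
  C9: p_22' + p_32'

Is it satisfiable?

Suppose p_11 = 1.
The clause (p_21') is unit, so p_21 = 0.
The clause (p_22) is unit, so p_22 = 1.
The clause (p_31') is unit, so p_31 = 0.
The clause (p_32) is unit, so p_32 = 1.
Now (p_32') is unsatisfied and unit — conflict.
That branch fails; take p_11 = 0 instead.
The clause (p_12) is unit, so p_12 = 1.
The clause (p_22') is unit, so p_22 = 0.
The clause (p_21) is unit, so p_21 = 1.
The clause (p_31') is unit, so p_31 = 0.
The clause (p_32) is unit, so p_32 = 1.
Now (p_32') is unsatisfied and unit — conflict.
Either choice for p_11 ends in contradiction.
No assignment satisfies every clause.

Unsatisfiable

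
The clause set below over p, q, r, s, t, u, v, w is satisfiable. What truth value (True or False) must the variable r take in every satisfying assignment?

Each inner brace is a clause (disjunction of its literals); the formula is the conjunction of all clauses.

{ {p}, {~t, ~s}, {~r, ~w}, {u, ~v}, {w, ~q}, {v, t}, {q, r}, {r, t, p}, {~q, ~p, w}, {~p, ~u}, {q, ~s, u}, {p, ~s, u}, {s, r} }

True

Suppose r = 0.
(p) alone gives p = 1.
(q) alone gives q = 1.
(w) alone gives w = 1.
(~u) alone gives u = 0.
(~v) alone gives v = 0.
(t) alone gives t = 1.
(~s) alone gives s = 0.
Now (s) is unsatisfied and unit — conflict.
So every satisfying assignment has r = True.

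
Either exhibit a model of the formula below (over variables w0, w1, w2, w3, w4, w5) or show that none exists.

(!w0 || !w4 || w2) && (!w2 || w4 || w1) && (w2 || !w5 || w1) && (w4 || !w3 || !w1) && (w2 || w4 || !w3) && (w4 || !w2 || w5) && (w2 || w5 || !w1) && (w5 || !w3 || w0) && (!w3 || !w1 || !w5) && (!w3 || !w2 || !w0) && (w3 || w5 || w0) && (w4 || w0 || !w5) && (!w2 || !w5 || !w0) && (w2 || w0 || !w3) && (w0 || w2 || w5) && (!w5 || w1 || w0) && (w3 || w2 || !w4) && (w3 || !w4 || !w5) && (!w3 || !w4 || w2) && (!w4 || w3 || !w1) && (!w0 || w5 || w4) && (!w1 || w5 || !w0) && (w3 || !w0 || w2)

Try w0 = true.
Try w4 = true.
From the singleton clause (w2), w2 = true.
From the singleton clause (!w3), w3 = false.
From the singleton clause (!w5), w5 = false.
From the singleton clause (!w1), w1 = false.
This assignment satisfies each clause.

w0: true, w1: false, w2: true, w3: false, w4: true, w5: false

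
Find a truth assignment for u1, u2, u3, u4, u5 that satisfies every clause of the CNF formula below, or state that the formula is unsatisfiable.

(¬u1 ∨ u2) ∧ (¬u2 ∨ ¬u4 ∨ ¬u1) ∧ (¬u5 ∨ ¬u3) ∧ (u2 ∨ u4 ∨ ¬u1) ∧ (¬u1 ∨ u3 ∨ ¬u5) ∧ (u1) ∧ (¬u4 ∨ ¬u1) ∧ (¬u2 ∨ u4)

UNSATISFIABLE

From the singleton clause (u1), u1 = True.
From the singleton clause (u2), u2 = True.
From the singleton clause (¬u4), u4 = False.
Now (u4) is unsatisfied and unit — conflict.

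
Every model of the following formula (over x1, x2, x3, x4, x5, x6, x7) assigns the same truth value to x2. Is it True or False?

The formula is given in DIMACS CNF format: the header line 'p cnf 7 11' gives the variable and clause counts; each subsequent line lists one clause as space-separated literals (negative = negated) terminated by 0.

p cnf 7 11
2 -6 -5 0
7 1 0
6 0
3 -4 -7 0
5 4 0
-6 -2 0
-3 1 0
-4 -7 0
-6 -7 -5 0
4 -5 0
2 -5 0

Suppose x2 = True.
(x6) alone gives x6 = True.
That conflicts with the unit clause (¬x6).
So every satisfying assignment has x2 = False.

False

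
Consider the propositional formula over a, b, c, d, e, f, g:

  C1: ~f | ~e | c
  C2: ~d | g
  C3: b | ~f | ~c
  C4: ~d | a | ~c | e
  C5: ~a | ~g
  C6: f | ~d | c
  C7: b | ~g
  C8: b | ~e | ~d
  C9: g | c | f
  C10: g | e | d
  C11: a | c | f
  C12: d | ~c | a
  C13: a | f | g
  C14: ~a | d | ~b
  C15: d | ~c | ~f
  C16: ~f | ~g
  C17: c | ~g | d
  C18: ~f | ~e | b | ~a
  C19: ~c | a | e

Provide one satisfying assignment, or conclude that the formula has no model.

Suppose d = 1.
(g) alone gives g = 1.
(~a) alone gives a = 0.
(b) alone gives b = 1.
(~f) alone gives f = 0.
(c) alone gives c = 1.
(e) alone gives e = 1.
This assignment satisfies each clause.

a=0; b=1; c=1; d=1; e=1; f=0; g=1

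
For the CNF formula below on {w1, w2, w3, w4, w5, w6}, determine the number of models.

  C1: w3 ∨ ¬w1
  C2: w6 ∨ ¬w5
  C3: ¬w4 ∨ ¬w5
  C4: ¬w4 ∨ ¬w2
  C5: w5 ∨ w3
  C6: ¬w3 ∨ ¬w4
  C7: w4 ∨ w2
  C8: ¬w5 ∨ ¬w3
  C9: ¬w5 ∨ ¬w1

5

There are 2^6 = 64 truth assignments over (w1, w2, w3, w4, w5, w6).
Split on w1. With w1 = True, the clauses containing w1 are satisfied and ¬w1 drops from the rest; 2 of the 2^5 = 32 assignments to the other variables satisfy what remains.
With w1 = False, by the same count on the reduced clause set, 3 assignments work.
(One model: w1=F, w2=T, w3=F, w4=F, w5=T, w6=T.)
Total: 2 + 3 = 5.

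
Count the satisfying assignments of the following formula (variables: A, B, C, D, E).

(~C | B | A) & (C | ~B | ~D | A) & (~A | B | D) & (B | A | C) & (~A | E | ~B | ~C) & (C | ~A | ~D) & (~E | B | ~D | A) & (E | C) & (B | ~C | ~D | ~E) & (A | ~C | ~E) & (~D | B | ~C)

6

There are 2^5 = 32 truth assignments over (A, B, C, D, E).
Split on A. With A = 1, the clauses containing A are satisfied and ~A drops from the rest; 3 of the 2^4 = 16 assignments to the other variables satisfy what remains.
With A = 0, by the same count on the reduced clause set, 3 assignments work.
(One model: A=F, B=T, C=F, D=F, E=T.)
Total: 3 + 3 = 6.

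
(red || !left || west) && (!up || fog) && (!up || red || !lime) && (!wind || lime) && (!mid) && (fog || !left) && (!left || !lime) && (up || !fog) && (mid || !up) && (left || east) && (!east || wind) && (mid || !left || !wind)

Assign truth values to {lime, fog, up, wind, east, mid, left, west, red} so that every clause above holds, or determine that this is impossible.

lime: true, fog: false, up: false, wind: true, east: true, mid: false, left: false, west: false, red: false

The clause (!mid) is unit, so mid = false.
The clause (!up) is unit, so up = false.
The clause (!fog) is unit, so fog = false.
The clause (!left) is unit, so left = false.
The clause (east) is unit, so east = true.
The clause (wind) is unit, so wind = true.
The clause (lime) is unit, so lime = true.
No clause remains; west, red are free.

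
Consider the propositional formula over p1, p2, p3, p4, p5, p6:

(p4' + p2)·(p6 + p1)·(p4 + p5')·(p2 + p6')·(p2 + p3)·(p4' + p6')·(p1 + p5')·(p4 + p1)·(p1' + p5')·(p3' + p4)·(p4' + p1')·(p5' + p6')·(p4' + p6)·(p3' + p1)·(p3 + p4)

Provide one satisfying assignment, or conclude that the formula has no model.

Case p4 = 0:
The clause (p5') is unit, so p5 = 0.
The clause (p1) is unit, so p1 = 1.
The clause (p3') is unit, so p3 = 0.
That conflicts with the unit clause (p3).
Undo p4 and try p4 = 1.
The clause (p2) is unit, so p2 = 1.
The clause (p6') is unit, so p6 = 0.
That conflicts with the unit clause (p6).
Both values of p4 lead to a conflict.

UNSATISFIABLE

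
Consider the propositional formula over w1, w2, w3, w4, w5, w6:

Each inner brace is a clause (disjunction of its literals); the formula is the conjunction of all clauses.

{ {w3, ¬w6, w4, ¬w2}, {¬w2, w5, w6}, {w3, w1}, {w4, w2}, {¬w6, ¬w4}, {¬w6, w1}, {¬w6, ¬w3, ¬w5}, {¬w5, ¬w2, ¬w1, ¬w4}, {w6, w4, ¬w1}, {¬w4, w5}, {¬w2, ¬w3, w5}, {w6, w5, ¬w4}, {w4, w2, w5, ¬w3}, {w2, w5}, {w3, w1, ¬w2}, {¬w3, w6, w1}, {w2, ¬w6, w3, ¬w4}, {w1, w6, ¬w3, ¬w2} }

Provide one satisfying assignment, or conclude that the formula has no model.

Branch on w3: set w3 = False.
From the singleton clause (w1), w1 = True.
Branch on w4: set w4 = True.
From the singleton clause (¬w6), w6 = False.
From the singleton clause (w5), w5 = True.
From the singleton clause (¬w2), w2 = False.
All clauses are satisfied.

w1: True,  w2: False,  w3: False,  w4: True,  w5: True,  w6: False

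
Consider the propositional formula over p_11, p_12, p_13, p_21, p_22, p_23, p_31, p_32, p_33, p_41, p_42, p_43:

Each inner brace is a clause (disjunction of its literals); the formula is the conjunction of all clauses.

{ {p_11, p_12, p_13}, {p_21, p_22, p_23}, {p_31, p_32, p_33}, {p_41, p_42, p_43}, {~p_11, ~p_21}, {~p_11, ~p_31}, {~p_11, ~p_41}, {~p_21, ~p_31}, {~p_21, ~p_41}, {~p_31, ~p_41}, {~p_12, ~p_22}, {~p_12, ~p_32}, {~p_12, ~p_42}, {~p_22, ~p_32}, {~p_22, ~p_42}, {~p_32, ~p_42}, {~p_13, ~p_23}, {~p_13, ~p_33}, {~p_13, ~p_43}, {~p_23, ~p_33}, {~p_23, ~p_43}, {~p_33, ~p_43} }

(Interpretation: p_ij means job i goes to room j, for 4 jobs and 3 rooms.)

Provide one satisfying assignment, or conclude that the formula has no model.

Try p_11 = 0.
Try p_12 = 1.
From the singleton clause (~p_22), p_22 = 0.
From the singleton clause (~p_32), p_32 = 0.
From the singleton clause (~p_42), p_42 = 0.
Try p_21 = 1.
From the singleton clause (~p_31), p_31 = 0.
From the singleton clause (p_33), p_33 = 1.
From the singleton clause (~p_41), p_41 = 0.
From the singleton clause (p_43), p_43 = 1.
That conflicts with the unit clause (~p_43).
That branch fails; take p_21 = 0 instead.
From the singleton clause (p_23), p_23 = 1.
From the singleton clause (~p_13), p_13 = 0.
From the singleton clause (~p_33), p_33 = 0.
From the singleton clause (p_31), p_31 = 1.
From the singleton clause (~p_41), p_41 = 0.
From the singleton clause (p_43), p_43 = 1.
That conflicts with the unit clause (~p_43).
Both values of p_21 lead to a conflict.
That branch fails; take p_12 = 0 instead.
From the singleton clause (p_13), p_13 = 1.
From the singleton clause (~p_23), p_23 = 0.
From the singleton clause (~p_33), p_33 = 0.
From the singleton clause (~p_43), p_43 = 0.
Try p_21 = 1.
From the singleton clause (~p_31), p_31 = 0.
From the singleton clause (p_32), p_32 = 1.
From the singleton clause (~p_41), p_41 = 0.
From the singleton clause (p_42), p_42 = 1.
That conflicts with the unit clause (~p_42).
That branch fails; take p_21 = 0 instead.
From the singleton clause (p_22), p_22 = 1.
From the singleton clause (~p_32), p_32 = 0.
From the singleton clause (p_31), p_31 = 1.
From the singleton clause (~p_41), p_41 = 0.
From the singleton clause (p_42), p_42 = 1.
That conflicts with the unit clause (~p_42).
Both values of p_21 lead to a conflict.
Both values of p_12 lead to a conflict.
That branch fails; take p_11 = 1 instead.
From the singleton clause (~p_21), p_21 = 0.
From the singleton clause (~p_31), p_31 = 0.
From the singleton clause (~p_41), p_41 = 0.
Try p_22 = 1.
From the singleton clause (~p_12), p_12 = 0.
From the singleton clause (~p_32), p_32 = 0.
From the singleton clause (p_33), p_33 = 1.
From the singleton clause (~p_42), p_42 = 0.
From the singleton clause (p_43), p_43 = 1.
That conflicts with the unit clause (~p_43).
That branch fails; take p_22 = 0 instead.
From the singleton clause (p_23), p_23 = 1.
From the singleton clause (~p_13), p_13 = 0.
From the singleton clause (~p_33), p_33 = 0.
From the singleton clause (p_32), p_32 = 1.
From the singleton clause (~p_12), p_12 = 0.
From the singleton clause (~p_42), p_42 = 0.
From the singleton clause (p_43), p_43 = 1.
That conflicts with the unit clause (~p_43).
Both values of p_22 lead to a conflict.
Both values of p_11 lead to a conflict.

UNSATISFIABLE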